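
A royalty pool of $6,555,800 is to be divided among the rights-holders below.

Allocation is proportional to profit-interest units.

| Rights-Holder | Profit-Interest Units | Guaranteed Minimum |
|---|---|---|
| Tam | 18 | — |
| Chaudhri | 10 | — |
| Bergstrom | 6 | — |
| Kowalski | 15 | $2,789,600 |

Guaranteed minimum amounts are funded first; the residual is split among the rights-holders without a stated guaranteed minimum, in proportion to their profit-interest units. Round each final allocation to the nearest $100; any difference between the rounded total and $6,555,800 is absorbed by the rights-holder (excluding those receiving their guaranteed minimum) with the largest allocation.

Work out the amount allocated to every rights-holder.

Tam: $1,993,900 | Chaudhri: $1,107,700 | Bergstrom: $664,600 | Kowalski: $2,789,600

Fund the minimums — Kowalski $2,789,600. Residual $3,766,200.
Residual split over remaining profit-interest units 34: Tam 1,993,870.59 → $1,993,900; Chaudhri 1,107,705.88 → $1,107,700; Bergstrom 664,623.53 → $664,600.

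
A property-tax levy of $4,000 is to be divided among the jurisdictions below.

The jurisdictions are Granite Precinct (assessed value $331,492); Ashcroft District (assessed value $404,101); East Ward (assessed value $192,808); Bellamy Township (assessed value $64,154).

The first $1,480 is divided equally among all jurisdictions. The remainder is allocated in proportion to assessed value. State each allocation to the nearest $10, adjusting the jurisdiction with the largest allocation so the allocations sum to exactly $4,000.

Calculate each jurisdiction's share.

Equal tier: $1,480 ÷ 4 = $370 apiece.
Remainder $2,520 by assessed value (total 992,555): Granite Precinct 841.63 → $840; Ashcroft District 1,025.97 → $1,030; East Ward 489.52 → $490; Bellamy Township 162.88 → $160.
Totals: Granite Precinct $370 + $840 = $1,210; Ashcroft District $370 + $1,030 = $1,400; East Ward $370 + $490 = $860; Bellamy Township $370 + $160 = $530.

Granite Precinct: $1,210 · Ashcroft District: $1,400 · East Ward: $860 · Bellamy Township: $530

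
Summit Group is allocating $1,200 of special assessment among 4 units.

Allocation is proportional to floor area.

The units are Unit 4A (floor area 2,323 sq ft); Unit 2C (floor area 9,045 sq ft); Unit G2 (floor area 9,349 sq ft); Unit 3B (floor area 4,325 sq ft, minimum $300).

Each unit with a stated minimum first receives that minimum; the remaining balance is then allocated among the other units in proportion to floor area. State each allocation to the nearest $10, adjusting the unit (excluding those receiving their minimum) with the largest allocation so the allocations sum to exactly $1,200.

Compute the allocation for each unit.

Fund the minimums — Unit 3B $300. Residual $900.
Residual split over remaining floor area 20,717: Unit 4A 100.92 → $100; Unit 2C 392.94 → $390; Unit G2 406.14 → $410.

Unit 4A: $100; Unit 2C: $390; Unit G2: $410; Unit 3B: $300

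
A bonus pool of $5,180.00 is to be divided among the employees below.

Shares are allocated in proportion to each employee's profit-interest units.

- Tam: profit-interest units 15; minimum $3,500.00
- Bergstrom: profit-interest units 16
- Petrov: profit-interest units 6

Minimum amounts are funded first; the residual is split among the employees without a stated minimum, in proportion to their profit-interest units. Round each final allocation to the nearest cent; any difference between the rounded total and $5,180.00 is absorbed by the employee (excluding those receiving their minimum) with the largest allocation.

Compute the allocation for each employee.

Fund the minimums — Tam $3,500.00. Balance $1,680.00.
Balance split over remaining profit-interest units 22: Bergstrom 1,221.8182 → $1,221.82; Petrov 458.1818 → $458.18.

Tam: $3,500.00; Bergstrom: $1,221.82; Petrov: $458.18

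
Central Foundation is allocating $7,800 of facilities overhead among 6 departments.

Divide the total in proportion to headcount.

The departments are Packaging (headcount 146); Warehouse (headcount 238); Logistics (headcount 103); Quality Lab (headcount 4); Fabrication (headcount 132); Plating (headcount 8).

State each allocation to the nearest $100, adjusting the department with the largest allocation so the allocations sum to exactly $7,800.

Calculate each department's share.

Combined headcount = 631.
Proportional shares: Packaging 146/631 × $7,800 = 1,804.75; Warehouse 238/631 × $7,800 = 2,942.00; Logistics 103/631 × $7,800 = 1,273.22; Quality Lab 4/631 × $7,800 = 49.45; Fabrication 132/631 × $7,800 = 1,631.70; Plating 8/631 × $7,800 = 98.89.
At nearest $100: Packaging $1,800; Warehouse $2,900; Logistics $1,300; Quality Lab $0; Fabrication $1,600; Plating $100. Sum = $7,700.
Difference $7,800 − $7,700 = +$100 applied to largest allocation (Warehouse): Warehouse becomes $3,000.

Packaging: $1,800 · Warehouse: $3,000 · Logistics: $1,300 · Quality Lab: $0 · Fabrication: $1,600 · Plating: $100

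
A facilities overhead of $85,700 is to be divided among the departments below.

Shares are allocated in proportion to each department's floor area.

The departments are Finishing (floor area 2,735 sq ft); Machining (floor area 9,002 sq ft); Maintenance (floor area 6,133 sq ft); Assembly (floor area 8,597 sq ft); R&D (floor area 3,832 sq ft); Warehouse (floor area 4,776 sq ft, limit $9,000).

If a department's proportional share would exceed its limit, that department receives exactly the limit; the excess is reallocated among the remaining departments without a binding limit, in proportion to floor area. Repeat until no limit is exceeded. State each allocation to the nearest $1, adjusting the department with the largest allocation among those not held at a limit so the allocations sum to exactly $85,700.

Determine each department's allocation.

Floor area total: 35,075.
Unconstrained shares: Finishing 6,682.52; Machining 21,994.91; Maintenance 14,984.98; Assembly 21,005.36; R&D 9,362.86; Warehouse 11,669.37.
Capped: Warehouse ($9,000); balance $76,700 reallocated over remaining floor area 30,299.
Redistributed shares: Finishing 6,923.48 → $6,923; Machining 22,787.99 → $22,788; Maintenance 15,525.30 → $15,525; Assembly 21,762.76 → $21,763; R&D 9,700.47 → $9,700.
Rounding difference +$1 applied to Machining → $22,789.

Finishing: $6,923 · Machining: $22,789 · Maintenance: $15,525 · Assembly: $21,763 · R&D: $9,700 · Warehouse: $9,000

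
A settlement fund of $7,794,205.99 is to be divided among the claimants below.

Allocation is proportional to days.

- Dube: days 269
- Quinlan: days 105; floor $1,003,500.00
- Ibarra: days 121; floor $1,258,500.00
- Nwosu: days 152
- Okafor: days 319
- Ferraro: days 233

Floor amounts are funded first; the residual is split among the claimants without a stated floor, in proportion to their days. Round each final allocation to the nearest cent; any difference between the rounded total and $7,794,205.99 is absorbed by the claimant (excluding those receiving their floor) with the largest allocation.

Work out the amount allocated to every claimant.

Dube: $1,529,458.80 · Quinlan: $1,003,500.00 · Ibarra: $1,258,500.00 · Nwosu: $864,229.51 · Okafor: $1,813,744.82 · Ferraro: $1,324,772.86

Fund the minimums — Quinlan $1,003,500.00; Ibarra $1,258,500.00. Balance $5,532,205.99.
Balance split over remaining days 973: Dube 1,529,458.7989 → $1,529,458.80; Nwosu 864,229.5072 → $864,229.51; Okafor 1,813,744.8210 → $1,813,744.82; Ferraro 1,324,772.8630 → $1,324,772.86.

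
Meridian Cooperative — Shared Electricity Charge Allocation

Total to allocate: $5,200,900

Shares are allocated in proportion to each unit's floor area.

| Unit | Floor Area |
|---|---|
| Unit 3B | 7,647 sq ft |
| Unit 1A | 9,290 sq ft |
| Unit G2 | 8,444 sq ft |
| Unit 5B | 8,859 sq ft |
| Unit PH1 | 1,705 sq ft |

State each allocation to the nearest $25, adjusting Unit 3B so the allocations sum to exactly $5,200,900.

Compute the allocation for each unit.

Unit 3B: $1,106,425 | Unit 1A: $1,344,175 | Unit G2: $1,221,775 | Unit 5B: $1,281,825 | Unit PH1: $246,700

Total floor area = 35,945.
Proportional shares: Unit 3B 7,647/35,945 × $5,200,900 = 1,106,448.25; Unit 1A 9,290/35,945 × $5,200,900 = 1,344,174.74; Unit G2 8,444/35,945 × $5,200,900 = 1,221,766.58; Unit 5B 8,859/35,945 × $5,200,900 = 1,281,813.13; Unit PH1 1,705/35,945 × $5,200,900 = 246,697.30.
At nearest $25: Unit 3B $1,106,450; Unit 1A $1,344,175; Unit G2 $1,221,775; Unit 5B $1,281,825; Unit PH1 $246,700. Sum = $5,200,925.
Difference $5,200,900 − $5,200,925 = −$25 applied to Unit 3B: Unit 3B becomes $1,106,425.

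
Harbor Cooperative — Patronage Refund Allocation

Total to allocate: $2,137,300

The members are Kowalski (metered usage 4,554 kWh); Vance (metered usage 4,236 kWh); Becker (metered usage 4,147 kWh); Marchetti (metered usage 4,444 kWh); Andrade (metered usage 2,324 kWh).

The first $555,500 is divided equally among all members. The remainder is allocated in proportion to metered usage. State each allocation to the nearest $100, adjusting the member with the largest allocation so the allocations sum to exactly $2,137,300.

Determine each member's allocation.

$555,500 shared equally gives $111,100 per member.
Remainder $1,581,800 by metered usage (total 19,705): Kowalski 365,567.99 → $365,600; Vance 340,040.84 → $340,000; Becker 332,896.45 → $332,900; Marchetti 356,737.84 → $356,700; Andrade 186,556.87 → $186,600.
Totals: Kowalski $111,100 + $365,600 = $476,700; Vance $111,100 + $340,000 = $451,100; Becker $111,100 + $332,900 = $444,000; Marchetti $111,100 + $356,700 = $467,800; Andrade $111,100 + $186,600 = $297,700.

Kowalski: $476,700 · Vance: $451,100 · Becker: $444,000 · Marchetti: $467,800 · Andrade: $297,700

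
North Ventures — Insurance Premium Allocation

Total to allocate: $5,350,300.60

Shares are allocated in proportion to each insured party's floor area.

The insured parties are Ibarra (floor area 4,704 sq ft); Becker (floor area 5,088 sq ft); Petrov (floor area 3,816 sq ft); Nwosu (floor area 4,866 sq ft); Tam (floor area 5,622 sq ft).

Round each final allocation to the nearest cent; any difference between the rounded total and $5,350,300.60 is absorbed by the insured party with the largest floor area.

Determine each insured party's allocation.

Ibarra: $1,044,480.99 · Becker: $1,129,744.75 · Petrov: $847,308.56 · Nwosu: $1,080,451.64 · Tam: $1,248,314.66

Combined floor area = 4,704 + 5,088 + 3,816 + 4,866 + 5,622 = 24,096.
Pro-rata amounts: Ibarra 1,044,480.9936; Becker 1,129,744.7482; Petrov 847,308.5612; Nwosu 1,080,451.6401; Tam 1,248,314.6569.
Rounded to nearest cent: Ibarra $1,044,480.99; Becker $1,129,744.75; Petrov $847,308.56; Nwosu $1,080,451.64; Tam $1,248,314.66. Sum = $5,350,300.60.
Sum already equals the total — no adjustment.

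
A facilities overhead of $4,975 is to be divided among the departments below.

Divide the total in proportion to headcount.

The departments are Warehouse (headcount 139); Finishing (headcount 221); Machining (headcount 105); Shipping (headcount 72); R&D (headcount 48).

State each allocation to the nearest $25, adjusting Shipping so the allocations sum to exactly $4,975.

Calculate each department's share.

Warehouse: $1,175 · Finishing: $1,875 · Machining: $900 · Shipping: $625 · R&D: $400

Headcount total: 585.
Proportional shares: Warehouse 139/585 × $4,975 = 1,182.09; Finishing 221/585 × $4,975 = 1,879.44; Machining 105/585 × $4,975 = 892.95; Shipping 72/585 × $4,975 = 612.31; R&D 48/585 × $4,975 = 408.21.
After rounding ($25): Warehouse $1,175; Finishing $1,875; Machining $900; Shipping $600; R&D $400. Sum = $4,950.
Difference $4,975 − $4,950 = +$25 applied to Shipping: Shipping becomes $625.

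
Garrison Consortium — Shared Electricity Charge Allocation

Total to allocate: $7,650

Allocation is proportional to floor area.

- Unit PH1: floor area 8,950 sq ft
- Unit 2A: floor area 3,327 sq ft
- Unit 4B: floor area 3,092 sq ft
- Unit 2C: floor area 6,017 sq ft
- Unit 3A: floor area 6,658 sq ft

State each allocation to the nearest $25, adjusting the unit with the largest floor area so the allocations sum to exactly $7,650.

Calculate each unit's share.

Sum of floor area: 8,950 + 3,327 + 3,092 + 6,017 + 6,658 = 28,044.
Unrounded shares: Unit PH1 2,441.43; Unit 2A 907.56; Unit 4B 843.45; Unit 2C 1,641.35; Unit 3A 1,816.21.
After rounding ($25): Unit PH1 $2,450; Unit 2A $900; Unit 4B $850; Unit 2C $1,650; Unit 3A $1,825. Sum = $7,675.
Difference $7,650 − $7,675 = −$25 applied to largest floor area (Unit PH1): Unit PH1 becomes $2,425.

Unit PH1: $2,425; Unit 2A: $900; Unit 4B: $850; Unit 2C: $1,650; Unit 3A: $1,825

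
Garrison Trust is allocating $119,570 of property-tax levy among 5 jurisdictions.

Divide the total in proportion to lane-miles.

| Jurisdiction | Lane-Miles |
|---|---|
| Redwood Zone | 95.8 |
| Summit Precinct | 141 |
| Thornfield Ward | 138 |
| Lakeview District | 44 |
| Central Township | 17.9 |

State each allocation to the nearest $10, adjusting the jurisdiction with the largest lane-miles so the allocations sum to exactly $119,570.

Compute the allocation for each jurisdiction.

Total lane-miles = 95.8 + 141 + 138 + 44 + 17.9 = 436.7.
Proportional shares: Redwood Zone 26,230.38; Summit Precinct 38,606.30; Thornfield Ward 37,784.89; Lakeview District 12,047.36; Central Township 4,901.08.
Rounded to nearest $10: Redwood Zone $26,230; Summit Precinct $38,610; Thornfield Ward $37,780; Lakeview District $12,050; Central Township $4,900. Sum = $119,570.
No rounding difference to absorb.

Redwood Zone: $26,230 | Summit Precinct: $38,610 | Thornfield Ward: $37,780 | Lakeview District: $12,050 | Central Township: $4,900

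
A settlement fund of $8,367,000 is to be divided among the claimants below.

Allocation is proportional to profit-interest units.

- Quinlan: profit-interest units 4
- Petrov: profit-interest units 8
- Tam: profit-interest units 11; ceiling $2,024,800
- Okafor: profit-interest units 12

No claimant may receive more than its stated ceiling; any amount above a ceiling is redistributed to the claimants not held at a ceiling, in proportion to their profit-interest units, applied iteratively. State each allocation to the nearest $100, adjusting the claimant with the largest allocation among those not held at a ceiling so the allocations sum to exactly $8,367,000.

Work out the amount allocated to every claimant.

Quinlan: $1,057,000; Petrov: $2,114,100; Tam: $2,024,800; Okafor: $3,171,100

Profit-interest units total: 35.
Pro-rata shares before constraints: Quinlan 956,228.57; Petrov 1,912,457.14; Tam 2,629,628.57; Okafor 2,868,685.71.
Held at cap: Tam ($2,024,800); remaining pool $6,342,200 reallocated over remaining profit-interest units 24.
Redistributed shares: Quinlan 1,057,033.33 → $1,057,000; Petrov 2,114,066.67 → $2,114,100; Okafor 3,171,100.00 → $3,171,100.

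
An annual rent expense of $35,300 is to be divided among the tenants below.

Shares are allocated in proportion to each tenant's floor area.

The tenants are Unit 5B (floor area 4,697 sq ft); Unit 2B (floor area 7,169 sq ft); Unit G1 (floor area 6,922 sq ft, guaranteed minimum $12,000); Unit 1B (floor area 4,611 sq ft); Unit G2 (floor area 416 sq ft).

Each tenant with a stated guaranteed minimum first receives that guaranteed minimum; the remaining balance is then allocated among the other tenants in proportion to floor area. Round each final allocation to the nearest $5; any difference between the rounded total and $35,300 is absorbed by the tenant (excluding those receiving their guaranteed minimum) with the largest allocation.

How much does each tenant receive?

Unit 5B: $6,480; Unit 2B: $9,885; Unit G1: $12,000; Unit 1B: $6,360; Unit G2: $575

Fund the minimums — Unit G1 $12,000. Remaining pool $23,300.
Remaining pool split over remaining floor area 16,893: Unit 5B 6,478.43 → $6,480; Unit 2B 9,887.98 → $9,890; Unit 1B 6,359.81 → $6,360; Unit G2 573.78 → $575.
Rounding difference −$5 applied to Unit 2B → $9,885.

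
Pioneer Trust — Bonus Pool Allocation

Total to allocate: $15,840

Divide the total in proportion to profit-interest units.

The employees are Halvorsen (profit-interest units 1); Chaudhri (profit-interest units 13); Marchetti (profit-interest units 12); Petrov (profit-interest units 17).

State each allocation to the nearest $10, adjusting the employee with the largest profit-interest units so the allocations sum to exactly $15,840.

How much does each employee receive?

Sum of profit-interest units: 1 + 13 + 12 + 17 = 43.
Pro-rata amounts: Halvorsen 368.37; Chaudhri 4,788.84; Marchetti 4,420.47; Petrov 6,262.33.
At nearest $10: Halvorsen $370; Chaudhri $4,790; Marchetti $4,420; Petrov $6,260. Sum = $15,840.
Rounded total matches; no reconciliation needed.

Halvorsen: $370 | Chaudhri: $4,790 | Marchetti: $4,420 | Petrov: $6,260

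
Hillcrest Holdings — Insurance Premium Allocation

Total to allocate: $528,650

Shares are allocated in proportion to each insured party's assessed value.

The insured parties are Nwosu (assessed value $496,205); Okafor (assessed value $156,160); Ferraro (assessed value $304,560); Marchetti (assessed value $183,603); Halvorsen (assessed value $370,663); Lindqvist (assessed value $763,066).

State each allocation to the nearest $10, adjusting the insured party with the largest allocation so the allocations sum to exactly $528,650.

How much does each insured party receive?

Nwosu: $115,340 | Okafor: $36,300 | Ferraro: $70,790 | Marchetti: $42,680 | Halvorsen: $86,160 | Lindqvist: $177,380

Total assessed value = 2,274,257.
Raw shares: Nwosu 496,205/2,274,257 × $528,650 = 115,342.63; Okafor 156,160/2,274,257 × $528,650 = 36,299.32; Ferraro 304,560/2,274,257 × $528,650 = 70,794.83; Marchetti 183,603/2,274,257 × $528,650 = 42,678.43; Halvorsen 370,663/2,274,257 × $528,650 = 86,160.44; Lindqvist 763,066/2,274,257 × $528,650 = 177,374.34.
After rounding ($10): Nwosu $115,340; Okafor $36,300; Ferraro $70,790; Marchetti $42,680; Halvorsen $86,160; Lindqvist $177,370. Sum = $528,640.
Difference $528,650 − $528,640 = +$10 applied to largest allocation (Lindqvist): Lindqvist becomes $177,380.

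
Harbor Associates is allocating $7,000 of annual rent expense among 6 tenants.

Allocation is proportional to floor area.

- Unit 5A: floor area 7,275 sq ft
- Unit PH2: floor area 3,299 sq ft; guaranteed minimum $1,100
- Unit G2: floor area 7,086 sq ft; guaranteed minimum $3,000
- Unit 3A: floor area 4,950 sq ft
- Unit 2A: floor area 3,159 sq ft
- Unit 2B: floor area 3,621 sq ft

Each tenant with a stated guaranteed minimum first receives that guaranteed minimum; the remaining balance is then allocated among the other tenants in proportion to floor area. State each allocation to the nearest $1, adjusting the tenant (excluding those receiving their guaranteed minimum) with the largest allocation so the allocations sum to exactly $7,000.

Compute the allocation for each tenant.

Fund the minimums — Unit PH2 $1,100; Unit G2 $3,000. Remaining pool $2,900.
Remaining pool split over remaining floor area 19,005: Unit 5A 1,110.10 → $1,110; Unit 3A 755.33 → $755; Unit 2A 482.04 → $482; Unit 2B 552.53 → $553.

Unit 5A: $1,110 · Unit PH2: $1,100 · Unit G2: $3,000 · Unit 3A: $755 · Unit 2A: $482 · Unit 2B: $553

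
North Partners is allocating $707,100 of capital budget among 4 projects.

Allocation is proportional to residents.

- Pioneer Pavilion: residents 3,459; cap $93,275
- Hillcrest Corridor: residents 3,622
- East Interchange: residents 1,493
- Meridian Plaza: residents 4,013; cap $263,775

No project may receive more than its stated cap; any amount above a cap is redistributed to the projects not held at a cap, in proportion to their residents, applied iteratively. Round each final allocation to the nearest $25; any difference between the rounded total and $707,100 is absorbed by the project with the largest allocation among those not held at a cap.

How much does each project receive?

Pioneer Pavilion: $93,275; Hillcrest Corridor: $247,875; East Interchange: $102,175; Meridian Plaza: $263,775

Sum of residents: 12,587.
Unconstrained shares: Pioneer Pavilion 194,316.27; Hillcrest Corridor 203,473.12; East Interchange 83,872.27; Meridian Plaza 225,438.33.
Held at cap: Pioneer Pavilion ($93,275); residual $613,825 reallocated over remaining residents 9,128.
Held at cap: Meridian Plaza ($263,775); residual $350,050 reallocated over remaining residents 5,115.
Remaining shares: Hillcrest Corridor 247,875.09 → $247,875; East Interchange 102,174.91 → $102,175.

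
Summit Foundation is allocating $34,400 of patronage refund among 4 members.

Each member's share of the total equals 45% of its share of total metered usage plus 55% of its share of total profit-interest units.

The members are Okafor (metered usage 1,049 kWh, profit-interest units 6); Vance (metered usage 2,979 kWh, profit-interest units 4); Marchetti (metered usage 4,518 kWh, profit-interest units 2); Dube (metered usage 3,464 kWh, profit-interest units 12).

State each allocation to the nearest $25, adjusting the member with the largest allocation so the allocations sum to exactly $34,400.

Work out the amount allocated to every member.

Totals — metered usage 12,010, profit-interest units 24.
Combined weights (45% metered usage + 55% profit-interest units): Okafor 0.1768; Vance 0.2033; Marchetti 0.2151; Dube 0.4048.
Unrounded shares: Okafor 6,082.08; Vance 6,993.04; Marchetti 7,400.03; Dube 13,924.84.
Rounded to nearest $25: Okafor $6,075; Vance $7,000; Marchetti $7,400; Dube $13,925. Sum = $34,400.
No rounding difference to absorb.

Okafor: $6,075 | Vance: $7,000 | Marchetti: $7,400 | Dube: $13,925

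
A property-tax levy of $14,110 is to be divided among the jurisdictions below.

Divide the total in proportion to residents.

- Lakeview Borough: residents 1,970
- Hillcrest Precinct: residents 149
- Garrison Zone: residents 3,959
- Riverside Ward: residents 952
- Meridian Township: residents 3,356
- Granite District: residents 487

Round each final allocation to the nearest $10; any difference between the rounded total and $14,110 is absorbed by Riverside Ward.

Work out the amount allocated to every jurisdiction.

Lakeview Borough: $2,560 | Hillcrest Precinct: $190 | Garrison Zone: $5,140 | Riverside Ward: $1,230 | Meridian Township: $4,360 | Granite District: $630

Combined residents = 10,873.
Pro-rata amounts: Lakeview Borough 1,970/10,873 × $14,110 = 2,556.49; Hillcrest Precinct 149/10,873 × $14,110 = 193.36; Garrison Zone 3,959/10,873 × $14,110 = 5,137.63; Riverside Ward 952/10,873 × $14,110 = 1,235.42; Meridian Township 3,356/10,873 × $14,110 = 4,355.11; Granite District 487/10,873 × $14,110 = 631.98.
After rounding ($10): Lakeview Borough $2,560; Hillcrest Precinct $190; Garrison Zone $5,140; Riverside Ward $1,240; Meridian Township $4,360; Granite District $630. Sum = $14,120.
Difference $14,110 − $14,120 = −$10 applied to Riverside Ward: Riverside Ward becomes $1,230.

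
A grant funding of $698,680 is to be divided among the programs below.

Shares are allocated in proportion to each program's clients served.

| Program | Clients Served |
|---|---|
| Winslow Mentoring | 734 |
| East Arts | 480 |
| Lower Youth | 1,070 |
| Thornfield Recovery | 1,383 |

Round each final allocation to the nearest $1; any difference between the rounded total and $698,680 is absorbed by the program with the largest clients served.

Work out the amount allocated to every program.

Sum of clients served: 3,667.
Pro-rata amounts: Winslow Mentoring 734/3,667 × $698,680 = 139,850.32; East Arts 480/3,667 × $698,680 = 91,455.25; Lower Youth 1,070/3,667 × $698,680 = 203,868.99; Thornfield Recovery 1,383/3,667 × $698,680 = 263,505.44.
After rounding ($1): Winslow Mentoring $139,850; East Arts $91,455; Lower Youth $203,869; Thornfield Recovery $263,505. Sum = $698,679.
Difference $698,680 − $698,679 = +$1 applied to largest clients served (Thornfield Recovery): Thornfield Recovery becomes $263,506.

Winslow Mentoring: $139,850 · East Arts: $91,455 · Lower Youth: $203,869 · Thornfield Recovery: $263,506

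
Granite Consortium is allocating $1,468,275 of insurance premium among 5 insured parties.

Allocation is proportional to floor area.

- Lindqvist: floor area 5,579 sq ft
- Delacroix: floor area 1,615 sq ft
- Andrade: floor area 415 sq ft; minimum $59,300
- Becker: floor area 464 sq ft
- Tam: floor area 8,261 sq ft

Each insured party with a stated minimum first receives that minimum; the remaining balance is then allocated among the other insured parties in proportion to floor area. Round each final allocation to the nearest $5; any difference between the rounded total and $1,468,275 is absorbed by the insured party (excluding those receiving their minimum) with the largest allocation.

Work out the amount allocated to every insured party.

Lindqvist: $493,790 · Delacroix: $142,940 · Andrade: $59,300 · Becker: $41,070 · Tam: $731,175

Minimums first: Andrade $59,300. Balance $1,408,975.
Balance split over remaining floor area 15,919: Lindqvist 493,791.79 → $493,790; Delacroix 142,942.06 → $142,940; Becker 41,068.18 → $41,070; Tam 731,172.97 → $731,175.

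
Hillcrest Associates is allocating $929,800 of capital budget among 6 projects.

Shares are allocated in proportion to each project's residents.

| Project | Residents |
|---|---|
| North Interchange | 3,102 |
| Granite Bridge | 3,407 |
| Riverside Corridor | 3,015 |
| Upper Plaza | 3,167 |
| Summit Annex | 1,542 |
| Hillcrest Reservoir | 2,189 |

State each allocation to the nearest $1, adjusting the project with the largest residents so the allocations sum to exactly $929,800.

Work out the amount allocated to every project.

Sum of residents: 16,422.
Unrounded shares: North Interchange 3,102/16,422 × $929,800 = 175,632.66; Granite Bridge 3,407/16,422 × $929,800 = 192,901.51; Riverside Corridor 3,015/16,422 × $929,800 = 170,706.80; Upper Plaza 3,167/16,422 × $929,800 = 179,312.91; Summit Annex 1,542/16,422 × $929,800 = 87,306.76; Hillcrest Reservoir 2,189/16,422 × $929,800 = 123,939.36.
At nearest $1: North Interchange $175,633; Granite Bridge $192,902; Riverside Corridor $170,707; Upper Plaza $179,313; Summit Annex $87,307; Hillcrest Reservoir $123,939. Sum = $929,801.
Difference $929,800 − $929,801 = −$1 applied to largest residents (Granite Bridge): Granite Bridge becomes $192,901.

North Interchange: $175,633 · Granite Bridge: $192,901 · Riverside Corridor: $170,707 · Upper Plaza: $179,313 · Summit Annex: $87,307 · Hillcrest Reservoir: $123,939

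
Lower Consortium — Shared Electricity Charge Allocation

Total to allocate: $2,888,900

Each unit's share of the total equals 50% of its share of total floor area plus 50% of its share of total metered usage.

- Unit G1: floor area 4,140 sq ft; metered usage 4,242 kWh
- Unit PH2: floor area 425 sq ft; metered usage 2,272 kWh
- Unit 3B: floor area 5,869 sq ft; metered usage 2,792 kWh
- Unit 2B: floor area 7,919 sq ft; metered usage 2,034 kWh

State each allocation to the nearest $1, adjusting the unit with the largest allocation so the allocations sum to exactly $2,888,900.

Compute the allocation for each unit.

Unit G1: $866,165 | Unit PH2: $322,849 | Unit 3B: $817,548 | Unit 2B: $882,338

Totals — floor area 18,353, metered usage 11,340.
Composite weights (50% floor area + 50% metered usage): Unit G1 0.2998; Unit PH2 0.1118; Unit 3B 0.2830; Unit 2B 0.3054.
Proportional shares: Unit G1 866,164.84; Unit PH2 322,848.60; Unit 3B 817,547.64; Unit 2B 882,338.92.
After rounding ($1): Unit G1 $866,165; Unit PH2 $322,849; Unit 3B $817,548; Unit 2B $882,339. Sum = $2,888,901.
Difference $2,888,900 − $2,888,901 = −$1 applied to largest allocation (Unit 2B): Unit 2B becomes $882,338.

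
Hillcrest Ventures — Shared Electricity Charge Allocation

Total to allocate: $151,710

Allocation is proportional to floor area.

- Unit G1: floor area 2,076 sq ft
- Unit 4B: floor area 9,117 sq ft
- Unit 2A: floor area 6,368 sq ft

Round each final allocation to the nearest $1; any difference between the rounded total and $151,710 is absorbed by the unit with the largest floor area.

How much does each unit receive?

Floor area total: 2,076 + 9,117 + 6,368 = 17,561.
Pro-rata amounts: Unit G1 17,934.63; Unit 4B 78,762.03; Unit 2A 55,013.34.
Rounded to nearest $1: Unit G1 $17,935; Unit 4B $78,762; Unit 2A $55,013. Sum = $151,710.
No rounding difference to absorb.

Unit G1: $17,935 · Unit 4B: $78,762 · Unit 2A: $55,013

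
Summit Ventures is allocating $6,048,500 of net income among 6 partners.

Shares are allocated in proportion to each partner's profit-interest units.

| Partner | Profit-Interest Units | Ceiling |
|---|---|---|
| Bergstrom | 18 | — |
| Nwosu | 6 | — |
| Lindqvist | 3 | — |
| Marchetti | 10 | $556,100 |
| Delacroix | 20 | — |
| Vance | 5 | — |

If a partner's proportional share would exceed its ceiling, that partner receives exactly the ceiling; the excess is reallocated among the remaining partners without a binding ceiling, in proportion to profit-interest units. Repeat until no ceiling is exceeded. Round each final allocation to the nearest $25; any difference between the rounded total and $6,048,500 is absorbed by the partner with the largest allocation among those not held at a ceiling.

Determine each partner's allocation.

Profit-interest units total: 62.
Proportional shares (ignoring caps): Bergstrom 1,756,016.13; Nwosu 585,338.71; Lindqvist 292,669.35; Marchetti 975,564.52; Delacroix 1,951,129.03; Vance 487,782.26.
Cap binds for Marchetti ($556,100); residual $5,492,400 reallocated over remaining profit-interest units 52.
Remaining shares: Bergstrom 1,901,215.38 → $1,901,225; Nwosu 633,738.46 → $633,750; Lindqvist 316,869.23 → $316,875; Delacroix 2,112,461.54 → $2,112,450; Vance 528,115.38 → $528,125.
Rounding difference −$25 applied to Delacroix → $2,112,425.

Bergstrom: $1,901,225 · Nwosu: $633,750 · Lindqvist: $316,875 · Marchetti: $556,100 · Delacroix: $2,112,425 · Vance: $528,125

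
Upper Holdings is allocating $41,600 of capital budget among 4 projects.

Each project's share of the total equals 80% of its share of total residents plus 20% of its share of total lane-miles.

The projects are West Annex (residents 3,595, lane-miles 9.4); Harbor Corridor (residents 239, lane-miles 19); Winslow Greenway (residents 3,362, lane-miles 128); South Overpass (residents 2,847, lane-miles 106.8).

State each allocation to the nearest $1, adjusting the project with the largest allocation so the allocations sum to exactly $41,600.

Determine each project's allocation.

Residents total 10,043; lane-miles total 263.2.
Composite weights (80% residents + 20% lane-miles): West Annex 0.2935; Harbor Corridor 0.0335; Winslow Greenway 0.3651; South Overpass 0.3079.
Proportional shares: West Annex 12,210.08; Harbor Corridor 1,392.59; Winslow Greenway 15,187.03; South Overpass 12,810.30.
At nearest $1: West Annex $12,210; Harbor Corridor $1,393; Winslow Greenway $15,187; South Overpass $12,810. Sum = $41,600.
Rounded total matches; no reconciliation needed.

West Annex: $12,210 | Harbor Corridor: $1,393 | Winslow Greenway: $15,187 | South Overpass: $12,810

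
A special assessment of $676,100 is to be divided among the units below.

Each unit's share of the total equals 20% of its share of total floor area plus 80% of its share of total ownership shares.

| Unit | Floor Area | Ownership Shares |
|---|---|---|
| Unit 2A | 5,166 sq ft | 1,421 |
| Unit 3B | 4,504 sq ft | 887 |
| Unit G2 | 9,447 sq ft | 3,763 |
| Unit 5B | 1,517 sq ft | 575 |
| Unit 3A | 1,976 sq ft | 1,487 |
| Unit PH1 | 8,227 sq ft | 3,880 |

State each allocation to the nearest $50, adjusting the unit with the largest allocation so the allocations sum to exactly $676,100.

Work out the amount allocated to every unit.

Floor area total 30,837; ownership shares total 12,013.
Blended shares (20% floor area + 80% ownership shares): Unit 2A 0.1281; Unit 3B 0.0883; Unit G2 0.3119; Unit 5B 0.0481; Unit 3A 0.1118; Unit PH1 0.3117.
Proportional shares: Unit 2A 86,632.76; Unit 3B 59,686.79; Unit G2 210,852.43; Unit 5B 32,541.15; Unit 3A 75,616.26; Unit PH1 210,770.61.
Rounded to nearest $50: Unit 2A $86,650; Unit 3B $59,700; Unit G2 $210,850; Unit 5B $32,550; Unit 3A $75,600; Unit PH1 $210,750. Sum = $676,100.
No rounding difference to absorb.

Unit 2A: $86,650; Unit 3B: $59,700; Unit G2: $210,850; Unit 5B: $32,550; Unit 3A: $75,600; Unit PH1: $210,750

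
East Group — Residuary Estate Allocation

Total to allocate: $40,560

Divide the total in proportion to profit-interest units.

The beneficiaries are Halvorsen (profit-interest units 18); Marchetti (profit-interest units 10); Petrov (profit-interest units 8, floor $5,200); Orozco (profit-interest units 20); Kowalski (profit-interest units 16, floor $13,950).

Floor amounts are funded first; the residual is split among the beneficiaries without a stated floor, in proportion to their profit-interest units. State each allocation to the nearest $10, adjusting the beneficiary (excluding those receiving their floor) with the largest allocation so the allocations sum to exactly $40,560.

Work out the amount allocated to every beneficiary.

Halvorsen: $8,030 | Marchetti: $4,460 | Petrov: $5,200 | Orozco: $8,920 | Kowalski: $13,950

Guaranteed amounts: Petrov $5,200; Kowalski $13,950. Balance $21,410.
Balance split over remaining profit-interest units 48: Halvorsen 8,028.75 → $8,030; Marchetti 4,460.42 → $4,460; Orozco 8,920.83 → $8,920.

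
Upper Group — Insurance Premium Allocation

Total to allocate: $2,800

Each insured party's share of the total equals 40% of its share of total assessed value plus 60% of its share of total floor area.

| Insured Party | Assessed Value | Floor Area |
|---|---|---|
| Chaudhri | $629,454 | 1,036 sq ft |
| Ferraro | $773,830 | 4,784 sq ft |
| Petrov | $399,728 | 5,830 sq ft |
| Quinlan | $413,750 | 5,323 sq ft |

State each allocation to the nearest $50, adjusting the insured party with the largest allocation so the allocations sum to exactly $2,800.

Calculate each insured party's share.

Totals — assessed value 2,216,762, floor area 16,973.
Blended shares (40% assessed value + 60% floor area): Chaudhri 0.1502; Ferraro 0.3087; Petrov 0.2782; Quinlan 0.2628.
Proportional shares: Chaudhri 420.57; Ferraro 864.49; Petrov 779.02; Quinlan 735.92.
After rounding ($50): Chaudhri $400; Ferraro $850; Petrov $800; Quinlan $750. Sum = $2,800.
Rounded total matches; no reconciliation needed.

Chaudhri: $400; Ferraro: $850; Petrov: $800; Quinlan: $750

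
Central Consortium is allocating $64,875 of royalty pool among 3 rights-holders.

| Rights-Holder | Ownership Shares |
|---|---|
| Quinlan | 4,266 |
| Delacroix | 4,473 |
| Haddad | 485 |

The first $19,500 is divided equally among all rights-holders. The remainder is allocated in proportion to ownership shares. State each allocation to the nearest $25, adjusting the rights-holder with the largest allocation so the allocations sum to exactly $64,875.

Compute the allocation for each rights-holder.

Equal tier: $19,500 ÷ 3 = $6,500 apiece.
Remainder $45,375 by ownership shares (total 9,224): Quinlan 20,985.45 → $20,975; Delacroix 22,003.73 → $22,000; Haddad 2,385.83 → $2,375.
Rounding difference +$25 on remainder applied to Delacroix.
Totals: Quinlan $6,500 + $20,975 = $27,475; Delacroix $6,500 + $22,025 = $28,525; Haddad $6,500 + $2,375 = $8,875.

Quinlan: $27,475; Delacroix: $28,525; Haddad: $8,875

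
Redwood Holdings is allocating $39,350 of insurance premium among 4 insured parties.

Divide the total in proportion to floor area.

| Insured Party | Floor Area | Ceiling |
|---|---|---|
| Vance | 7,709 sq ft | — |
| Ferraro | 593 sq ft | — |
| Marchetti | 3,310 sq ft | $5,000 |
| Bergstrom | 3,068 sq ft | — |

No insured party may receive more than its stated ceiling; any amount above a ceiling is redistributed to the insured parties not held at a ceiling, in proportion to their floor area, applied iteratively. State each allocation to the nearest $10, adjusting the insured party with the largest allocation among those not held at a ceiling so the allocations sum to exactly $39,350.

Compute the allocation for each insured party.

Combined floor area = 14,680.
Pro-rata shares before constraints: Vance 20,664.11; Ferraro 1,589.55; Marchetti 8,872.51; Bergstrom 8,223.83.
Capped: Marchetti ($5,000); balance $34,350 reallocated over remaining floor area 11,370.
Remaining shares: Vance 23,289.72 → $23,290; Ferraro 1,791.52 → $1,790; Bergstrom 9,268.76 → $9,270.

Vance: $23,290; Ferraro: $1,790; Marchetti: $5,000; Bergstrom: $9,270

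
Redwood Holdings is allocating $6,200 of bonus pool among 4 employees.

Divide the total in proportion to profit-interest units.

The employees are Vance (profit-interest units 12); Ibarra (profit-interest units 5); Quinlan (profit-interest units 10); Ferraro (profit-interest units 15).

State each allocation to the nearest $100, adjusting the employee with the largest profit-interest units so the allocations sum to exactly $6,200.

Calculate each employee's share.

Sum of profit-interest units: 12 + 5 + 10 + 15 = 42.
Raw shares: Vance 1,771.43; Ibarra 738.10; Quinlan 1,476.19; Ferraro 2,214.29.
At nearest $100: Vance $1,800; Ibarra $700; Quinlan $1,500; Ferraro $2,200. Sum = $6,200.
Rounded total matches; no reconciliation needed.

Vance: $1,800 | Ibarra: $700 | Quinlan: $1,500 | Ferraro: $2,200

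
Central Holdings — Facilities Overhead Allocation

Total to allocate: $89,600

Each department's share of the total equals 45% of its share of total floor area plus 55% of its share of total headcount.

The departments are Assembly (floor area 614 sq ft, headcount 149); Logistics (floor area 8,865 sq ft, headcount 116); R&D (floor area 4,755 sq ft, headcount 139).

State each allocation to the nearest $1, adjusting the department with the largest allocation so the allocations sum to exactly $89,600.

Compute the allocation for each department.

Floor area total 14,234; headcount total 404.
Composite weights (45% floor area + 55% headcount): Assembly 0.2223; Logistics 0.4382; R&D 0.3396.
Unrounded shares: Assembly 19,914.30; Logistics 39,261.18; R&D 30,424.52.
Rounded to nearest $1: Assembly $19,914; Logistics $39,261; R&D $30,425. Sum = $89,600.
Sum already equals the total — no adjustment.

Assembly: $19,914 · Logistics: $39,261 · R&D: $30,425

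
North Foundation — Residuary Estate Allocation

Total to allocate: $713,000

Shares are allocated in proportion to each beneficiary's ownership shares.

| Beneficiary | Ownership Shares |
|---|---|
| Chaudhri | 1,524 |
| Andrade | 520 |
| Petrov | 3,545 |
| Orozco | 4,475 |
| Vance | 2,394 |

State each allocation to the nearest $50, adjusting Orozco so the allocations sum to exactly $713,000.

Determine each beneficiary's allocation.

Sum of ownership shares: 12,458.
Proportional shares: Chaudhri 1,524/12,458 × $713,000 = 87,222.03; Andrade 520/12,458 × $713,000 = 29,760.80; Petrov 3,545/12,458 × $713,000 = 202,888.51; Orozco 4,475/12,458 × $713,000 = 256,114.54; Vance 2,394/12,458 × $713,000 = 137,014.13.
At nearest $50: Chaudhri $87,200; Andrade $29,750; Petrov $202,900; Orozco $256,100; Vance $137,000. Sum = $712,950.
Difference $713,000 − $712,950 = +$50 applied to Orozco: Orozco becomes $256,150.

Chaudhri: $87,200 | Andrade: $29,750 | Petrov: $202,900 | Orozco: $256,150 | Vance: $137,000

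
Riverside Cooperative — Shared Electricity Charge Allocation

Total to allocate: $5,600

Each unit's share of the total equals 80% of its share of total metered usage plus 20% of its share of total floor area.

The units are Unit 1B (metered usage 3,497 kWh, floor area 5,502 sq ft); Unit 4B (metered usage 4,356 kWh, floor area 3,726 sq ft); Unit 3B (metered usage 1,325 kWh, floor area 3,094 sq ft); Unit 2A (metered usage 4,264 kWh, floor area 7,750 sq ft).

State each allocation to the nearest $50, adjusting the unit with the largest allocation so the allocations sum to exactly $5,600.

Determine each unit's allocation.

Unit 1B: $1,450; Unit 4B: $1,650; Unit 3B: $600; Unit 2A: $1,900

Metered usage total 13,442; floor area total 20,072.
Combined weights (80% metered usage + 20% floor area): Unit 1B 0.2629; Unit 4B 0.2964; Unit 3B 0.1097; Unit 2A 0.3310.
Pro-rata amounts: Unit 1B 1,472.50; Unit 4B 1,659.69; Unit 3B 614.24; Unit 2A 1,853.57.
After rounding ($50): Unit 1B $1,450; Unit 4B $1,650; Unit 3B $600; Unit 2A $1,850. Sum = $5,550.
Difference $5,600 − $5,550 = +$50 applied to largest allocation (Unit 2A): Unit 2A becomes $1,900.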